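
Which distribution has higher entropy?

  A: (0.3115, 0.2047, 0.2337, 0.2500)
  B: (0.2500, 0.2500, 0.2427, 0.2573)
B

Both distributions are close to uniform, making this a harder comparison.

H(A) = 1.9828 bits
H(B) = 1.9997 bits

The distribution closer to uniform has higher entropy.
Answer: B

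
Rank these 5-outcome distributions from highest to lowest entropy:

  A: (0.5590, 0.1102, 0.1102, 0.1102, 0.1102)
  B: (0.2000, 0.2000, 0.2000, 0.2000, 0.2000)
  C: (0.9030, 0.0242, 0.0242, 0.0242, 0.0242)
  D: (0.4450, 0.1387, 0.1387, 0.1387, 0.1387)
B > D > A > C

Key insight: Entropy is maximized by uniform distributions and minimized by concentrated distributions.

Entropies:
  H(A) = 1.8719 bits
  H(B) = 2.3219 bits
  H(C) = 0.6534 bits
  H(D) = 2.1013 bits

Ranking: B > D > A > C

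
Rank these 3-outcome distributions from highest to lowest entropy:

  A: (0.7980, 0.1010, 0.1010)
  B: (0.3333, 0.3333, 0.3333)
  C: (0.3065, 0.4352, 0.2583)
B > C > A

Key insight: Entropy is maximized by uniform distributions and minimized by concentrated distributions.

- Uniform distributions have maximum entropy log₂(3) = 1.5850 bits
- The more "peaked" or concentrated a distribution, the lower its entropy

Entropies:
  H(A) = 0.9279 bits
  H(B) = 1.5850 bits
  H(C) = 1.5497 bits

Ranking: B > C > A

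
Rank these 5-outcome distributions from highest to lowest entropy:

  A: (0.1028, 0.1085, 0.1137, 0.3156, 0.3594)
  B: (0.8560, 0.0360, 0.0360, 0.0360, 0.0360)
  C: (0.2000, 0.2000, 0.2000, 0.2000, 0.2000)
C > A > B

Key insight: Entropy is maximized by uniform distributions and minimized by concentrated distributions.

- Uniform distributions have maximum entropy log₂(5) = 2.3219 bits
- The more "peaked" or concentrated a distribution, the lower its entropy

Entropies:
  H(A) = 2.0975 bits
  H(B) = 0.8826 bits
  H(C) = 2.3219 bits

Ranking: C > A > B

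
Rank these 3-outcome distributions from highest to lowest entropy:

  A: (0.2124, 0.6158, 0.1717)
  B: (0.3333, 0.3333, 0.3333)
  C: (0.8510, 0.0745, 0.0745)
B > A > C

Key insight: Entropy is maximized by uniform distributions and minimized by concentrated distributions.

- Uniform distributions have maximum entropy log₂(3) = 1.5850 bits
- The more "peaked" or concentrated a distribution, the lower its entropy

Entropies:
  H(A) = 1.3420 bits
  H(B) = 1.5850 bits
  H(C) = 0.7563 bits

Ranking: B > A > C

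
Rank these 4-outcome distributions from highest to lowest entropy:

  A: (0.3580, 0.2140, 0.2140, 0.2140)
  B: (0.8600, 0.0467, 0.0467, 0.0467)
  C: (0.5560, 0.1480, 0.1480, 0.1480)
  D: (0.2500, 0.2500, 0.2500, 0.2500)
D > A > C > B

Key insight: Entropy is maximized by uniform distributions and minimized by concentrated distributions.

Entropies:
  H(A) = 1.9586 bits
  H(B) = 0.8061 bits
  H(C) = 1.6947 bits
  H(D) = 2.0000 bits

Ranking: D > A > C > B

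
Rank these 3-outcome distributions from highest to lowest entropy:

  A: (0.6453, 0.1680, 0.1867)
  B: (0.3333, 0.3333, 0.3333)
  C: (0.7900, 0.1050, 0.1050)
B > A > C

Key insight: Entropy is maximized by uniform distributions and minimized by concentrated distributions.

- Uniform distributions have maximum entropy log₂(3) = 1.5850 bits
- The more "peaked" or concentrated a distribution, the lower its entropy

Entropies:
  H(A) = 1.2922 bits
  H(B) = 1.5850 bits
  H(C) = 0.9515 bits

Ranking: B > A > C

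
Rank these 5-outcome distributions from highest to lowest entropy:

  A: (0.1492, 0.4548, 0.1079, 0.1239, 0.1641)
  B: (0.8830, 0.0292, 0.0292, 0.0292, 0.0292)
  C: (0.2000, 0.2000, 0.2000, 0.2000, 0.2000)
C > A > B

Key insight: Entropy is maximized by uniform distributions and minimized by concentrated distributions.

- Uniform distributions have maximum entropy log₂(5) = 2.3219 bits
- The more "peaked" or concentrated a distribution, the lower its entropy

Entropies:
  H(A) = 2.0743 bits
  H(B) = 0.7547 bits
  H(C) = 2.3219 bits

Ranking: C > A > B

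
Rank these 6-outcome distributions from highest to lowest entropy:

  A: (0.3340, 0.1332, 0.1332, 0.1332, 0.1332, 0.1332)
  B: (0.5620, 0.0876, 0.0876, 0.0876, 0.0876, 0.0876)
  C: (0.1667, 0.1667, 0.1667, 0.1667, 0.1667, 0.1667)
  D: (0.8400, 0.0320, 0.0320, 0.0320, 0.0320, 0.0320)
C > A > B > D

Key insight: Entropy is maximized by uniform distributions and minimized by concentrated distributions.

Entropies:
  H(A) = 2.4654 bits
  H(B) = 2.0059 bits
  H(C) = 2.5850 bits
  H(D) = 1.0058 bits

Ranking: C > A > B > D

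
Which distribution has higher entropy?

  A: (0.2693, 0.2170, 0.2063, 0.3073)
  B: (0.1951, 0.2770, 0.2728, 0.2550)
B

Both distributions are close to uniform, making this a harder comparison.

H(A) = 1.9810 bits
H(B) = 1.9870 bits

The distribution closer to uniform has higher entropy.
Answer: B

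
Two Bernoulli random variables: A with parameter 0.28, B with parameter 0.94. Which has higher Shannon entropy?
A

For binary distributions, entropy is maximized at p=0.5 and decreases as p moves toward 0 or 1.

H(A) = H(0.28) = 0.8555 bits
H(B) = H(0.94) = 0.3274 bits

Distribution A (p=0.28) is closer to uniform (p=0.5), so it has higher entropy.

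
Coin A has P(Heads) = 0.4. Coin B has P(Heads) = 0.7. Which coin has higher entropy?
A

For binary distributions, entropy is maximized at p=0.5 and decreases as p moves toward 0 or 1.

H(A) = H(0.4) = 0.9710 bits
H(B) = H(0.7) = 0.8813 bits

Distribution A (p=0.4) is closer to uniform (p=0.5), so it has higher entropy.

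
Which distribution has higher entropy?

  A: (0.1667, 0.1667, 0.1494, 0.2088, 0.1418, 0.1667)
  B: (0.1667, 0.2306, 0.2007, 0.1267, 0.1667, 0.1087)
A

Both distributions are close to uniform, making this a harder comparison.

H(A) = 2.5737 bits
H(B) = 2.5403 bits

The distribution closer to uniform has higher entropy.
Answer: A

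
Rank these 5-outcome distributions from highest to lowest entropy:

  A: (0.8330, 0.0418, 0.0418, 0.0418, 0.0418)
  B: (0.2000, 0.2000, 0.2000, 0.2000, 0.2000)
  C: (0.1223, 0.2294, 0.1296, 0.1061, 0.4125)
B > C > A

Key insight: Entropy is maximized by uniform distributions and minimized by concentrated distributions.

- Uniform distributions have maximum entropy log₂(5) = 2.3219 bits
- The more "peaked" or concentrated a distribution, the lower its entropy

Entropies:
  H(A) = 0.9848 bits
  H(B) = 2.3219 bits
  H(C) = 2.1106 bits

Ranking: B > C > A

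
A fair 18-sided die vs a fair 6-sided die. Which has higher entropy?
18-sided die

Both are uniform distributions; for uniform over n outcomes, H = log₂(n). H(18-sided) = log₂(18) = 4.170 bits and H(6-sided) = log₂(6) = 2.585 bits. More outcomes in a uniform distribution means higher entropy.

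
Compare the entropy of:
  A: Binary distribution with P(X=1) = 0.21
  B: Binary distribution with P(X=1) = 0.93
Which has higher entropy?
A

For binary distributions, entropy is maximized at p=0.5 and decreases as p moves toward 0 or 1.

H(A) = H(0.21) = 0.7415 bits
H(B) = H(0.93) = 0.3659 bits

Distribution A (p=0.21) is closer to uniform (p=0.5), so it has higher entropy.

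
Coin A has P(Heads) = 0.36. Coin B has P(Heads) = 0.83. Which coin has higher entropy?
A

For binary distributions, entropy is maximized at p=0.5 and decreases as p moves toward 0 or 1.

H(A) = H(0.36) = 0.9427 bits
H(B) = H(0.83) = 0.6577 bits

Distribution A (p=0.36) is closer to uniform (p=0.5), so it has higher entropy.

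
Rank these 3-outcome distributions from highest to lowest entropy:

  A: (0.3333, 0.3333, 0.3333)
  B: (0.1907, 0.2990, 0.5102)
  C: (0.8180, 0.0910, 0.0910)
A > B > C

Key insight: Entropy is maximized by uniform distributions and minimized by concentrated distributions.

- Uniform distributions have maximum entropy log₂(3) = 1.5850 bits
- The more "peaked" or concentrated a distribution, the lower its entropy

Entropies:
  H(A) = 1.5850 bits
  H(B) = 1.4720 bits
  H(C) = 0.8664 bits

Ranking: A > B > C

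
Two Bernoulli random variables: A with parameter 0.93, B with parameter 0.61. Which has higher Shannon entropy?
B

For binary distributions, entropy is maximized at p=0.5 and decreases as p moves toward 0 or 1.

H(A) = H(0.93) = 0.3659 bits
H(B) = H(0.61) = 0.9648 bits

Distribution B (p=0.61) is closer to uniform (p=0.5), so it has higher entropy.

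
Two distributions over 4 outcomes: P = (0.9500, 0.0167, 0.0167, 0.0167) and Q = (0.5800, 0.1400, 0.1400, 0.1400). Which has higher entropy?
Q

P is highly concentrated on one outcome (95%), making it nearly deterministic. Q spreads its mass more evenly (max 58%). The more spread-out distribution has higher entropy: H(P) ≈ 0.366 bits, H(Q) ≈ 1.647 bits.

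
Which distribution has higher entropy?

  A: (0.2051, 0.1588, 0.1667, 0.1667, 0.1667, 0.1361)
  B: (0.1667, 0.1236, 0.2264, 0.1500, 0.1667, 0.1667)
A

Both distributions are close to uniform, making this a harder comparison.

H(A) = 2.5744 bits
H(B) = 2.5610 bits

The distribution closer to uniform has higher entropy.
Answer: A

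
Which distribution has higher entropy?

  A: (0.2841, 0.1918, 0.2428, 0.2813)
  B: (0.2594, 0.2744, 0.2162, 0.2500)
B

Both distributions are close to uniform, making this a harder comparison.

H(A) = 1.9833 bits
H(B) = 1.9946 bits

The distribution closer to uniform has higher entropy.
Answer: B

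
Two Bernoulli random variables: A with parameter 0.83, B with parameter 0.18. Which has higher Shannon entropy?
B

For binary distributions, entropy is maximized at p=0.5 and decreases as p moves toward 0 or 1.

H(A) = H(0.83) = 0.6577 bits
H(B) = H(0.18) = 0.6801 bits

Distribution B (p=0.18) is closer to uniform (p=0.5), so it has higher entropy.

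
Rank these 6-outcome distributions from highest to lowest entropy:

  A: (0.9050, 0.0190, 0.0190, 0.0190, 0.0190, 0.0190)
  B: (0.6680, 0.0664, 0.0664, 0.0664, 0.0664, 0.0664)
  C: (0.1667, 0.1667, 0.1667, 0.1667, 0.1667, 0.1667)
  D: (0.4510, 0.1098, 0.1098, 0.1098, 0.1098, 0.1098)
C > D > B > A

Key insight: Entropy is maximized by uniform distributions and minimized by concentrated distributions.

Entropies:
  H(A) = 0.6735 bits
  H(B) = 1.6878 bits
  H(C) = 2.5850 bits
  H(D) = 2.2678 bits

Ranking: C > D > B > A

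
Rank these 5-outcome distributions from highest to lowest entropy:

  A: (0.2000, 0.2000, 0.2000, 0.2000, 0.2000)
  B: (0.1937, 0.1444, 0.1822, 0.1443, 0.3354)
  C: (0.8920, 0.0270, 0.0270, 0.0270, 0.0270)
A > B > C

Key insight: Entropy is maximized by uniform distributions and minimized by concentrated distributions.

- Uniform distributions have maximum entropy log₂(5) = 2.3219 bits
- The more "peaked" or concentrated a distribution, the lower its entropy

Entropies:
  H(A) = 2.3219 bits
  H(B) = 2.2410 bits
  H(C) = 0.7099 bits

Ranking: A > B > C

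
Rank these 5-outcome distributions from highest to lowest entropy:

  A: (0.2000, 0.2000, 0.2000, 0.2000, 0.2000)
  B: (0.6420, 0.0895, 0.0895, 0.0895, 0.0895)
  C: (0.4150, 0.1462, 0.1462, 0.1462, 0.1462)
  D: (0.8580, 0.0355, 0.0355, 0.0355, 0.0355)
A > C > B > D

Key insight: Entropy is maximized by uniform distributions and minimized by concentrated distributions.

Entropies:
  H(A) = 2.3219 bits
  H(B) = 1.6570 bits
  H(C) = 2.1491 bits
  H(D) = 0.8735 bits

Ranking: A > C > B > D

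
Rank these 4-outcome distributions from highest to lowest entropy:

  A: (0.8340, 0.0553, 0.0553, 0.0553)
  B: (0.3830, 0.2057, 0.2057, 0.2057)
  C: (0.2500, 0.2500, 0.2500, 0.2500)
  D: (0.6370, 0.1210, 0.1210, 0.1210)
C > B > D > A

Key insight: Entropy is maximized by uniform distributions and minimized by concentrated distributions.

Entropies:
  H(A) = 0.9116 bits
  H(B) = 1.9381 bits
  H(C) = 2.0000 bits
  H(D) = 1.5205 bits

Ranking: C > B > D > A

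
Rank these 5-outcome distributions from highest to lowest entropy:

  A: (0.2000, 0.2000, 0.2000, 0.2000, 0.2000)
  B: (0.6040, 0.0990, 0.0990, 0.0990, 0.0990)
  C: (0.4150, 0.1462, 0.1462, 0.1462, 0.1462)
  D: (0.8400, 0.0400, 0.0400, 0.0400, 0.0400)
A > C > B > D

Key insight: Entropy is maximized by uniform distributions and minimized by concentrated distributions.

Entropies:
  H(A) = 2.3219 bits
  H(B) = 1.7606 bits
  H(C) = 2.1491 bits
  H(D) = 0.9543 bits

Ranking: A > C > B > D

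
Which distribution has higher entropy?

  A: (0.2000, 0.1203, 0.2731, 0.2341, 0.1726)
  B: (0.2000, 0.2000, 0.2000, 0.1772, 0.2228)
B

Both distributions are close to uniform, making this a harder comparison.

H(A) = 2.2710 bits
H(B) = 2.3182 bits

The distribution closer to uniform has higher entropy.
Answer: B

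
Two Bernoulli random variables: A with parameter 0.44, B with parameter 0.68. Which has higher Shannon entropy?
A

For binary distributions, entropy is maximized at p=0.5 and decreases as p moves toward 0 or 1.

H(A) = H(0.44) = 0.9896 bits
H(B) = H(0.68) = 0.9044 bits

Distribution A (p=0.44) is closer to uniform (p=0.5), so it has higher entropy.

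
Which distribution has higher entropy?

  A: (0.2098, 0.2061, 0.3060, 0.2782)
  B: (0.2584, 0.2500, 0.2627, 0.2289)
B

Both distributions are close to uniform, making this a harder comparison.

H(A) = 1.9785 bits
H(B) = 1.9980 bits

The distribution closer to uniform has higher entropy.
Answer: B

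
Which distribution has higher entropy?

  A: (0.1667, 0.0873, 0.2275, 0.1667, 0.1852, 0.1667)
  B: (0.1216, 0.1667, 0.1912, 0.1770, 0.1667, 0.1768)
B

Both distributions are close to uniform, making this a harder comparison.

H(A) = 2.5361 bits
H(B) = 2.5719 bits

The distribution closer to uniform has higher entropy.
Answer: B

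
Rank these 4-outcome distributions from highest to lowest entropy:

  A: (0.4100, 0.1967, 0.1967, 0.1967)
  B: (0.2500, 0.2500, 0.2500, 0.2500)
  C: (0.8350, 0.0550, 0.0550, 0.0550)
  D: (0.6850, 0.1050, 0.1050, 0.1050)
B > A > D > C

Key insight: Entropy is maximized by uniform distributions and minimized by concentrated distributions.

Entropies:
  H(A) = 1.9116 bits
  H(B) = 2.0000 bits
  H(C) = 0.9077 bits
  H(D) = 1.3981 bits

Ranking: B > A > D > C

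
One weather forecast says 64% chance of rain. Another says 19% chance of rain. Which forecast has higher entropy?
64% forecast

Treat each forecast as a Bernoulli distribution. Binary entropy is maximized at p=0.5 and falls off symmetrically toward 0 or 1. The 64% forecast is closer to 50%, so it is more uncertain. H(64%) ≈ 0.943 bits, H(19%) ≈ 0.701 bits.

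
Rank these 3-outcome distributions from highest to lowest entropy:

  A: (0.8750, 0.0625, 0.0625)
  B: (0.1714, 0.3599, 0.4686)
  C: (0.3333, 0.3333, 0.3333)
C > B > A

Key insight: Entropy is maximized by uniform distributions and minimized by concentrated distributions.

- Uniform distributions have maximum entropy log₂(3) = 1.5850 bits
- The more "peaked" or concentrated a distribution, the lower its entropy

Entropies:
  H(A) = 0.6686 bits
  H(B) = 1.4792 bits
  H(C) = 1.5850 bits

Ranking: C > B > A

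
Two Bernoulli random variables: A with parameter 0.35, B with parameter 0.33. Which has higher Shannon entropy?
A

For binary distributions, entropy is maximized at p=0.5 and decreases as p moves toward 0 or 1.

H(A) = H(0.35) = 0.9341 bits
H(B) = H(0.33) = 0.9149 bits

Distribution A (p=0.35) is closer to uniform (p=0.5), so it has higher entropy.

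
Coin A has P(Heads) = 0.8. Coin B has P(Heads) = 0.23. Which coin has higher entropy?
B

For binary distributions, entropy is maximized at p=0.5 and decreases as p moves toward 0 or 1.

H(A) = H(0.8) = 0.7219 bits
H(B) = H(0.23) = 0.7780 bits

Distribution B (p=0.23) is closer to uniform (p=0.5), so it has higher entropy.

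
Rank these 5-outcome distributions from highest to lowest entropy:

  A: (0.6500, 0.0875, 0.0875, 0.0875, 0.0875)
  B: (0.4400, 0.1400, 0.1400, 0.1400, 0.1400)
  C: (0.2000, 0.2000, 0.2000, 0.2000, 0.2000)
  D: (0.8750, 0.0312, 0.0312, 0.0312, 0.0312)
C > B > A > D

Key insight: Entropy is maximized by uniform distributions and minimized by concentrated distributions.

Entropies:
  H(A) = 1.6341 bits
  H(B) = 2.1096 bits
  H(C) = 2.3219 bits
  H(D) = 0.7936 bits

Ranking: C > B > A > D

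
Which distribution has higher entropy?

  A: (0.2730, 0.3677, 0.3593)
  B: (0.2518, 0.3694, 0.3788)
A

Both distributions are close to uniform, making this a harder comparison.

H(A) = 1.5727 bits
H(B) = 1.5622 bits

The distribution closer to uniform has higher entropy.
Answer: A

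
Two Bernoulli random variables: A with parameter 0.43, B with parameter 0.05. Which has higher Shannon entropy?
A

For binary distributions, entropy is maximized at p=0.5 and decreases as p moves toward 0 or 1.

H(A) = H(0.43) = 0.9858 bits
H(B) = H(0.05) = 0.2864 bits

Distribution A (p=0.43) is closer to uniform (p=0.5), so it has higher entropy.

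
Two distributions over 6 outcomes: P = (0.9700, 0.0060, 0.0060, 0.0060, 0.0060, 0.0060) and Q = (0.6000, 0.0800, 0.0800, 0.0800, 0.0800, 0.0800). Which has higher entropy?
Q

P is highly concentrated on one outcome (97%), making it nearly deterministic. Q spreads its mass more evenly (max 60%). The more spread-out distribution has higher entropy: H(P) ≈ 0.264 bits, H(Q) ≈ 1.900 bits.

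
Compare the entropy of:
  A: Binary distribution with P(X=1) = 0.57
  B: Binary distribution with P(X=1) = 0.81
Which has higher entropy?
A

For binary distributions, entropy is maximized at p=0.5 and decreases as p moves toward 0 or 1.

H(A) = H(0.57) = 0.9858 bits
H(B) = H(0.81) = 0.7015 bits

Distribution A (p=0.57) is closer to uniform (p=0.5), so it has higher entropy.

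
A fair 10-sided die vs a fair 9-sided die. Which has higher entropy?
10-sided die

Both are uniform distributions; for uniform over n outcomes, H = log₂(n). H(10-sided) = log₂(10) = 3.322 bits and H(9-sided) = log₂(9) = 3.170 bits. More outcomes in a uniform distribution means higher entropy.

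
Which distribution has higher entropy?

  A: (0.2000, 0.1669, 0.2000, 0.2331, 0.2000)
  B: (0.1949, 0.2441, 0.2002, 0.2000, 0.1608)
A

Both distributions are close to uniform, making this a harder comparison.

H(A) = 2.3140 bits
H(B) = 2.3093 bits

The distribution closer to uniform has higher entropy.
Answer: A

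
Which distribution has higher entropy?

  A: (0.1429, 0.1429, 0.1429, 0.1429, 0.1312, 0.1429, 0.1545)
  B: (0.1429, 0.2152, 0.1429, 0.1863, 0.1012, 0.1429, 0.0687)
A

Both distributions are close to uniform, making this a harder comparison.

H(A) = 2.8060 bits
H(B) = 2.7317 bits

The distribution closer to uniform has higher entropy.
Answer: A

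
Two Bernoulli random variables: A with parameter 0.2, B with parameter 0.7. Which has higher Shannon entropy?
B

For binary distributions, entropy is maximized at p=0.5 and decreases as p moves toward 0 or 1.

H(A) = H(0.2) = 0.7219 bits
H(B) = H(0.7) = 0.8813 bits

Distribution B (p=0.7) is closer to uniform (p=0.5), so it has higher entropy.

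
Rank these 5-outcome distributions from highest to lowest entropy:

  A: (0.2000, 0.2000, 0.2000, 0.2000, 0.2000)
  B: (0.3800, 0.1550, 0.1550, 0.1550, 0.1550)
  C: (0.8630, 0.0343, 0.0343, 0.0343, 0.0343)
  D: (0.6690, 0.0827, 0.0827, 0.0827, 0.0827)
A > B > D > C

Key insight: Entropy is maximized by uniform distributions and minimized by concentrated distributions.

Entropies:
  H(A) = 2.3219 bits
  H(B) = 2.1980 bits
  H(C) = 0.8503 bits
  H(D) = 1.5779 bits

Ranking: A > B > D > C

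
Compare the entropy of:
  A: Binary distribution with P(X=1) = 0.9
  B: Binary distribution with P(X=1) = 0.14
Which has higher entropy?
B

For binary distributions, entropy is maximized at p=0.5 and decreases as p moves toward 0 or 1.

H(A) = H(0.9) = 0.4690 bits
H(B) = H(0.14) = 0.5842 bits

Distribution B (p=0.14) is closer to uniform (p=0.5), so it has higher entropy.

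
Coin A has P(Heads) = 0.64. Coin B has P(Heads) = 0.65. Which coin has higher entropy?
A

For binary distributions, entropy is maximized at p=0.5 and decreases as p moves toward 0 or 1.

H(A) = H(0.64) = 0.9427 bits
H(B) = H(0.65) = 0.9341 bits

Distribution A (p=0.64) is closer to uniform (p=0.5), so it has higher entropy.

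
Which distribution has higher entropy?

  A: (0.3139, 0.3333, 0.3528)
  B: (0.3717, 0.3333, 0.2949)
A

Both distributions are close to uniform, making this a harder comparison.

H(A) = 1.5833 bits
H(B) = 1.5786 bits

The distribution closer to uniform has higher entropy.
Answer: A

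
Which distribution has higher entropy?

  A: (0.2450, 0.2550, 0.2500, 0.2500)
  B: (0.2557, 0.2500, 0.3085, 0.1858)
A

Both distributions are close to uniform, making this a harder comparison.

H(A) = 1.9999 bits
H(B) = 1.9777 bits

The distribution closer to uniform has higher entropy.
Answer: A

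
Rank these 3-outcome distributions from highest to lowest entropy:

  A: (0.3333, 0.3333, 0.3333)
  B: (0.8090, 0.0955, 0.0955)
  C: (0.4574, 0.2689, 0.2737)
A > C > B

Key insight: Entropy is maximized by uniform distributions and minimized by concentrated distributions.

- Uniform distributions have maximum entropy log₂(3) = 1.5850 bits
- The more "peaked" or concentrated a distribution, the lower its entropy

Entropies:
  H(A) = 1.5850 bits
  H(B) = 0.8946 bits
  H(C) = 1.5373 bits

Ranking: A > C > B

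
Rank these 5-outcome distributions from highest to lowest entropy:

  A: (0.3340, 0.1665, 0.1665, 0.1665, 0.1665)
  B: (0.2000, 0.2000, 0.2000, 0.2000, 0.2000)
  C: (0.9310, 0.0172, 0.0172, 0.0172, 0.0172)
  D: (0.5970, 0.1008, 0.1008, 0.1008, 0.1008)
B > A > D > C

Key insight: Entropy is maximized by uniform distributions and minimized by concentrated distributions.

Entropies:
  H(A) = 2.2510 bits
  H(B) = 2.3219 bits
  H(C) = 0.5002 bits
  H(D) = 1.7787 bits

Ranking: B > A > D > C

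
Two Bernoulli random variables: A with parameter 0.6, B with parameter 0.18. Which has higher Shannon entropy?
A

For binary distributions, entropy is maximized at p=0.5 and decreases as p moves toward 0 or 1.

H(A) = H(0.6) = 0.9710 bits
H(B) = H(0.18) = 0.6801 bits

Distribution A (p=0.6) is closer to uniform (p=0.5), so it has higher entropy.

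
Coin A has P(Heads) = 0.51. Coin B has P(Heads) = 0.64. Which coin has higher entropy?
A

For binary distributions, entropy is maximized at p=0.5 and decreases as p moves toward 0 or 1.

H(A) = H(0.51) = 0.9997 bits
H(B) = H(0.64) = 0.9427 bits

Distribution A (p=0.51) is closer to uniform (p=0.5), so it has higher entropy.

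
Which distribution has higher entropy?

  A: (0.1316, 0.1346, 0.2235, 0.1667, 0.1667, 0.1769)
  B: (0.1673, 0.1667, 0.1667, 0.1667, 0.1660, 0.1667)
B

Both distributions are close to uniform, making this a harder comparison.

H(A) = 2.5614 bits
H(B) = 2.5850 bits

The distribution closer to uniform has higher entropy.
Answer: B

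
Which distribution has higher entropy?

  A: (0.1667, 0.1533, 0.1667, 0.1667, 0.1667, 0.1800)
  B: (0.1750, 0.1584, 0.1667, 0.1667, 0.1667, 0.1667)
B

Both distributions are close to uniform, making this a harder comparison.

H(A) = 2.5834 bits
H(B) = 2.5844 bits

The distribution closer to uniform has higher entropy.
Answer: B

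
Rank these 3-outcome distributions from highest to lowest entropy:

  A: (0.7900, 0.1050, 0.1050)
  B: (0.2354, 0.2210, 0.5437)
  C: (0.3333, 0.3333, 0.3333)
C > B > A

Key insight: Entropy is maximized by uniform distributions and minimized by concentrated distributions.

- Uniform distributions have maximum entropy log₂(3) = 1.5850 bits
- The more "peaked" or concentrated a distribution, the lower its entropy

Entropies:
  H(A) = 0.9515 bits
  H(B) = 1.4505 bits
  H(C) = 1.5850 bits

Ranking: C > B > A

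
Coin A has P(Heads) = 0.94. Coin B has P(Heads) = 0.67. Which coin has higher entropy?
B

For binary distributions, entropy is maximized at p=0.5 and decreases as p moves toward 0 or 1.

H(A) = H(0.94) = 0.3274 bits
H(B) = H(0.67) = 0.9149 bits

Distribution B (p=0.67) is closer to uniform (p=0.5), so it has higher entropy.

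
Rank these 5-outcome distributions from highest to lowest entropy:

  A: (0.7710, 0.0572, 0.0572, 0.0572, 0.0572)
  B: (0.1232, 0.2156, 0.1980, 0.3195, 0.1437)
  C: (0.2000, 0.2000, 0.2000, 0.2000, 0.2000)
C > B > A

Key insight: Entropy is maximized by uniform distributions and minimized by concentrated distributions.

- Uniform distributions have maximum entropy log₂(5) = 2.3219 bits
- The more "peaked" or concentrated a distribution, the lower its entropy

Entropies:
  H(A) = 1.2343 bits
  H(B) = 2.2402 bits
  H(C) = 2.3219 bits

Ranking: C > B > A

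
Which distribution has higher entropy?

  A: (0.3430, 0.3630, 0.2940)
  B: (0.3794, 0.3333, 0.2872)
A

Both distributions are close to uniform, making this a harder comparison.

H(A) = 1.5794 bits
H(B) = 1.5757 bits

The distribution closer to uniform has higher entropy.
Answer: A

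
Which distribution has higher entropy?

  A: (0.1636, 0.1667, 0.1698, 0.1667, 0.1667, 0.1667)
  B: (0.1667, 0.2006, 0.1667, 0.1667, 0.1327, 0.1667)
A

Both distributions are close to uniform, making this a harder comparison.

H(A) = 2.5849 bits
H(B) = 2.5749 bits

The distribution closer to uniform has higher entropy.
Answer: A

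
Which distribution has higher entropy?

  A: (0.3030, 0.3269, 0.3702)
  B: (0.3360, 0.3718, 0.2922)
A

Both distributions are close to uniform, making this a harder comparison.

H(A) = 1.5800 bits
H(B) = 1.5780 bits

The distribution closer to uniform has higher entropy.
Answer: A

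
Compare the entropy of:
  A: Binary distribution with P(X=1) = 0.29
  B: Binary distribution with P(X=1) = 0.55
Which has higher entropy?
B

For binary distributions, entropy is maximized at p=0.5 and decreases as p moves toward 0 or 1.

H(A) = H(0.29) = 0.8687 bits
H(B) = H(0.55) = 0.9928 bits

Distribution B (p=0.55) is closer to uniform (p=0.5), so it has higher entropy.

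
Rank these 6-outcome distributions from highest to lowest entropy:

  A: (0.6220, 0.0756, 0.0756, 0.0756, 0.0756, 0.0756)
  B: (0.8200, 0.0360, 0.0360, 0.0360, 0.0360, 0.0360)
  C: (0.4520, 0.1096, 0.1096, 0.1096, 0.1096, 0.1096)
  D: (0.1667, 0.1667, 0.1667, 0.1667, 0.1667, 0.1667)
D > C > A > B

Key insight: Entropy is maximized by uniform distributions and minimized by concentrated distributions.

Entropies:
  H(A) = 1.8343 bits
  H(B) = 1.0980 bits
  H(C) = 2.2658 bits
  H(D) = 2.5850 bits

Ranking: D > C > A > B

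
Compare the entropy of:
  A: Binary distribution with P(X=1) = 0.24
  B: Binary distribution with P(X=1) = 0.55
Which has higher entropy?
B

For binary distributions, entropy is maximized at p=0.5 and decreases as p moves toward 0 or 1.

H(A) = H(0.24) = 0.7950 bits
H(B) = H(0.55) = 0.9928 bits

Distribution B (p=0.55) is closer to uniform (p=0.5), so it has higher entropy.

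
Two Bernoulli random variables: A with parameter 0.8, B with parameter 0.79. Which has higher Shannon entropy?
B

For binary distributions, entropy is maximized at p=0.5 and decreases as p moves toward 0 or 1.

H(A) = H(0.8) = 0.7219 bits
H(B) = H(0.79) = 0.7415 bits

Distribution B (p=0.79) is closer to uniform (p=0.5), so it has higher entropy.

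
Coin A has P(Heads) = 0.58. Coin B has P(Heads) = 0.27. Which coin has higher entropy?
A

For binary distributions, entropy is maximized at p=0.5 and decreases as p moves toward 0 or 1.

H(A) = H(0.58) = 0.9815 bits
H(B) = H(0.27) = 0.8415 bits

Distribution A (p=0.58) is closer to uniform (p=0.5), so it has higher entropy.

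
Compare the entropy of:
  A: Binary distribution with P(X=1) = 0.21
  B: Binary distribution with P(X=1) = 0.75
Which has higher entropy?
B

For binary distributions, entropy is maximized at p=0.5 and decreases as p moves toward 0 or 1.

H(A) = H(0.21) = 0.7415 bits
H(B) = H(0.75) = 0.8113 bits

Distribution B (p=0.75) is closer to uniform (p=0.5), so it has higher entropy.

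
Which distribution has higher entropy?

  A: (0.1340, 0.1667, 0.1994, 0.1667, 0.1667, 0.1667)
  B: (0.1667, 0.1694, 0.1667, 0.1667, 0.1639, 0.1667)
B

Both distributions are close to uniform, making this a harder comparison.

H(A) = 2.5757 bits
H(B) = 2.5849 bits

The distribution closer to uniform has higher entropy.
Answer: B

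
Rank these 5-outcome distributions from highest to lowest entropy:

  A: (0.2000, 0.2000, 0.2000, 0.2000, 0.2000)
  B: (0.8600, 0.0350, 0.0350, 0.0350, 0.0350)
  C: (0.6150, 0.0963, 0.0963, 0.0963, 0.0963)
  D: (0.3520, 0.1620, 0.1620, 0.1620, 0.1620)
A > D > C > B

Key insight: Entropy is maximized by uniform distributions and minimized by concentrated distributions.

Entropies:
  H(A) = 2.3219 bits
  H(B) = 0.8642 bits
  H(C) = 1.7315 bits
  H(D) = 2.2318 bits

Ranking: A > D > C > B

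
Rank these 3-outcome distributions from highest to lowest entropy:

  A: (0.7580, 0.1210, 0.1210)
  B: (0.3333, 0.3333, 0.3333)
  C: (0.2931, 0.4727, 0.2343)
B > C > A

Key insight: Entropy is maximized by uniform distributions and minimized by concentrated distributions.

- Uniform distributions have maximum entropy log₂(3) = 1.5850 bits
- The more "peaked" or concentrated a distribution, the lower its entropy

Entropies:
  H(A) = 1.0404 bits
  H(B) = 1.5850 bits
  H(C) = 1.5204 bits

Ranking: B > C > A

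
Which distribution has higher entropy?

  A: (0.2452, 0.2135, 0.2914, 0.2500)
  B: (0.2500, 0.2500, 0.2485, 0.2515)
B

Both distributions are close to uniform, making this a harder comparison.

H(A) = 1.9912 bits
H(B) = 2.0000 bits

The distribution closer to uniform has higher entropy.
Answer: B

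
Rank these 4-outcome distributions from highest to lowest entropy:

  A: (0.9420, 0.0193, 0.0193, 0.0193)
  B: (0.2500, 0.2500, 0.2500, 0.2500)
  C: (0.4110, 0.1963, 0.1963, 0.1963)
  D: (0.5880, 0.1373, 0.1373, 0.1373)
B > C > D > A

Key insight: Entropy is maximized by uniform distributions and minimized by concentrated distributions.

Entropies:
  H(A) = 0.4114 bits
  H(B) = 2.0000 bits
  H(C) = 1.9106 bits
  H(D) = 1.6305 bits

Ranking: B > C > D > A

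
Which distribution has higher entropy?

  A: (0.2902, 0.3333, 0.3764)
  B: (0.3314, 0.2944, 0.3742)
B

Both distributions are close to uniform, making this a harder comparison.

H(A) = 1.5769 bits
H(B) = 1.5781 bits

The distribution closer to uniform has higher entropy.
Answer: B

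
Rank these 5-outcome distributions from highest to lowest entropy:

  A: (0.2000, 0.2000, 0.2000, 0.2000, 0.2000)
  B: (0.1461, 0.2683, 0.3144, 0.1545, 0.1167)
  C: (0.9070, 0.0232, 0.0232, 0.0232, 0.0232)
A > B > C

Key insight: Entropy is maximized by uniform distributions and minimized by concentrated distributions.

- Uniform distributions have maximum entropy log₂(5) = 2.3219 bits
- The more "peaked" or concentrated a distribution, the lower its entropy

Entropies:
  H(A) = 2.3219 bits
  H(B) = 2.2175 bits
  H(C) = 0.6324 bits

Ranking: A > B > C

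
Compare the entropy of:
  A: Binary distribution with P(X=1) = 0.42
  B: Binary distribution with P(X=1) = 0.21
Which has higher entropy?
A

For binary distributions, entropy is maximized at p=0.5 and decreases as p moves toward 0 or 1.

H(A) = H(0.42) = 0.9815 bits
H(B) = H(0.21) = 0.7415 bits

Distribution A (p=0.42) is closer to uniform (p=0.5), so it has higher entropy.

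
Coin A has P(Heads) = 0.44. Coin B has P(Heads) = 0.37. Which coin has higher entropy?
A

For binary distributions, entropy is maximized at p=0.5 and decreases as p moves toward 0 or 1.

H(A) = H(0.44) = 0.9896 bits
H(B) = H(0.37) = 0.9507 bits

Distribution A (p=0.44) is closer to uniform (p=0.5), so it has higher entropy.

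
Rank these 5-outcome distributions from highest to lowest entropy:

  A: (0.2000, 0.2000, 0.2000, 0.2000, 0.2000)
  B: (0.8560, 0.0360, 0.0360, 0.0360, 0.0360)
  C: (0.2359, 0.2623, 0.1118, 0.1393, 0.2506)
A > C > B

Key insight: Entropy is maximized by uniform distributions and minimized by concentrated distributions.

- Uniform distributions have maximum entropy log₂(5) = 2.3219 bits
- The more "peaked" or concentrated a distribution, the lower its entropy

Entropies:
  H(A) = 2.3219 bits
  H(B) = 0.8826 bits
  H(C) = 2.2479 bits

Ranking: A > C > B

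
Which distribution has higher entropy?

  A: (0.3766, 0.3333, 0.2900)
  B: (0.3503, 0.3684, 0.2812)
A

Both distributions are close to uniform, making this a harder comparison.

H(A) = 1.5768 bits
H(B) = 1.5756 bits

The distribution closer to uniform has higher entropy.
Answer: A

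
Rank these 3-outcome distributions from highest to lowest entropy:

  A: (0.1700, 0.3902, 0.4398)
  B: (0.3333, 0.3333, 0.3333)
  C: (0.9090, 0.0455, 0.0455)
B > A > C

Key insight: Entropy is maximized by uniform distributions and minimized by concentrated distributions.

- Uniform distributions have maximum entropy log₂(3) = 1.5850 bits
- The more "peaked" or concentrated a distribution, the lower its entropy

Entropies:
  H(A) = 1.4856 bits
  H(B) = 1.5850 bits
  H(C) = 0.5308 bits

Ranking: B > A > C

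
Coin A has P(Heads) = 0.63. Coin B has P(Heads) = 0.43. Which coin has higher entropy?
B

For binary distributions, entropy is maximized at p=0.5 and decreases as p moves toward 0 or 1.

H(A) = H(0.63) = 0.9507 bits
H(B) = H(0.43) = 0.9858 bits

Distribution B (p=0.43) is closer to uniform (p=0.5), so it has higher entropy.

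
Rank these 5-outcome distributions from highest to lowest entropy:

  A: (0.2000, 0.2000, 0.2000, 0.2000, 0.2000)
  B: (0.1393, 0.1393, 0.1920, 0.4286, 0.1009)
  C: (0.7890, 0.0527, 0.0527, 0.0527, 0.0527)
A > B > C

Key insight: Entropy is maximized by uniform distributions and minimized by concentrated distributions.

- Uniform distributions have maximum entropy log₂(5) = 2.3219 bits
- The more "peaked" or concentrated a distribution, the lower its entropy

Entropies:
  H(A) = 2.3219 bits
  H(B) = 2.1071 bits
  H(C) = 1.1654 bits

Ranking: A > B > C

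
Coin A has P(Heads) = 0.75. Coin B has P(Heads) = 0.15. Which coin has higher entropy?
A

For binary distributions, entropy is maximized at p=0.5 and decreases as p moves toward 0 or 1.

H(A) = H(0.75) = 0.8113 bits
H(B) = H(0.15) = 0.6098 bits

Distribution A (p=0.75) is closer to uniform (p=0.5), so it has higher entropy.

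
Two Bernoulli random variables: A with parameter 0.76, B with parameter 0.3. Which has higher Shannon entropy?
B

For binary distributions, entropy is maximized at p=0.5 and decreases as p moves toward 0 or 1.

H(A) = H(0.76) = 0.7950 bits
H(B) = H(0.3) = 0.8813 bits

Distribution B (p=0.3) is closer to uniform (p=0.5), so it has higher entropy.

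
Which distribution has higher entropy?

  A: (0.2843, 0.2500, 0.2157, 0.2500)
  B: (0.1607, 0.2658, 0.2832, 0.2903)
A

Both distributions are close to uniform, making this a harder comparison.

H(A) = 1.9932 bits
H(B) = 1.9654 bits

The distribution closer to uniform has higher entropy.
Answer: A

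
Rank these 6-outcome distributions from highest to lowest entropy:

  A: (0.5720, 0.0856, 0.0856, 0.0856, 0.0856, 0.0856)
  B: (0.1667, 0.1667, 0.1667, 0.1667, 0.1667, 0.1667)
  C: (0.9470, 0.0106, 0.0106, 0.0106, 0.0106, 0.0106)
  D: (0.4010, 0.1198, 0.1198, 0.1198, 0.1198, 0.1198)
B > D > A > C

Key insight: Entropy is maximized by uniform distributions and minimized by concentrated distributions.

Entropies:
  H(A) = 1.9788 bits
  H(B) = 2.5850 bits
  H(C) = 0.4221 bits
  H(D) = 2.3624 bits

Ranking: B > D > A > C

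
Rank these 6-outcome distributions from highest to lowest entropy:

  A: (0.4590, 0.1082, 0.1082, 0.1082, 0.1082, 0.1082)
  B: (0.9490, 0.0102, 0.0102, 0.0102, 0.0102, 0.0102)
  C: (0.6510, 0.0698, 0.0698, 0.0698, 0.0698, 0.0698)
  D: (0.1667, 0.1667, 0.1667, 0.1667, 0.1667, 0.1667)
D > A > C > B

Key insight: Entropy is maximized by uniform distributions and minimized by concentrated distributions.

Entropies:
  H(A) = 2.2513 bits
  H(B) = 0.4090 bits
  H(C) = 1.7435 bits
  H(D) = 2.5850 bits

Ranking: D > A > C > B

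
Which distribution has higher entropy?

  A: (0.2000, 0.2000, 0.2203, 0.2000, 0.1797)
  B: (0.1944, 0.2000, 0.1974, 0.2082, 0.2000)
B

Both distributions are close to uniform, making this a harder comparison.

H(A) = 2.3189 bits
H(B) = 2.3216 bits

The distribution closer to uniform has higher entropy.
Answer: B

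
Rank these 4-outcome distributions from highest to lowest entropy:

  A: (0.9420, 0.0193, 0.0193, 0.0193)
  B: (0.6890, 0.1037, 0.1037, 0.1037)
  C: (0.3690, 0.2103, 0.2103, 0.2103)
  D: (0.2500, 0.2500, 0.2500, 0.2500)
D > C > B > A

Key insight: Entropy is maximized by uniform distributions and minimized by concentrated distributions.

Entropies:
  H(A) = 0.4114 bits
  H(B) = 1.3872 bits
  H(C) = 1.9500 bits
  H(D) = 2.0000 bits

Ranking: D > C > B > A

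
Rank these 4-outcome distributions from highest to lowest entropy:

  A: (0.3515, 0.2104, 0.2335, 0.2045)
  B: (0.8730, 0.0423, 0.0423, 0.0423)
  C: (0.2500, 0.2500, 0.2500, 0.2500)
C > A > B

Key insight: Entropy is maximized by uniform distributions and minimized by concentrated distributions.

- Uniform distributions have maximum entropy log₂(4) = 2.0000 bits
- The more "peaked" or concentrated a distribution, the lower its entropy

Entropies:
  H(A) = 1.9617 bits
  H(B) = 0.7504 bits
  H(C) = 2.0000 bits

Ranking: C > A > B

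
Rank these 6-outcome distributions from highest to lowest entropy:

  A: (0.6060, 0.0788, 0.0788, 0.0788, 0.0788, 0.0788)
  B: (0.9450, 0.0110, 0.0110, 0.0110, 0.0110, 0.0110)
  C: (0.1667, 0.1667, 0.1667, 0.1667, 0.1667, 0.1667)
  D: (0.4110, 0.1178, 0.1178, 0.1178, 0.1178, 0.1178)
C > D > A > B

Key insight: Entropy is maximized by uniform distributions and minimized by concentrated distributions.

Entropies:
  H(A) = 1.8822 bits
  H(B) = 0.4350 bits
  H(C) = 2.5850 bits
  H(D) = 2.3446 bits

Ranking: C > D > A > B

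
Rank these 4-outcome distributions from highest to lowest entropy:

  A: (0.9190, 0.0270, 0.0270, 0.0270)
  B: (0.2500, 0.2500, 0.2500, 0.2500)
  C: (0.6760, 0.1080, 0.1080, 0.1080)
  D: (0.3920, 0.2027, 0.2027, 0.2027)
B > D > C > A

Key insight: Entropy is maximized by uniform distributions and minimized by concentrated distributions.

Entropies:
  H(A) = 0.5341 bits
  H(B) = 2.0000 bits
  H(C) = 1.4222 bits
  H(D) = 1.9297 bits

Ranking: B > D > C > A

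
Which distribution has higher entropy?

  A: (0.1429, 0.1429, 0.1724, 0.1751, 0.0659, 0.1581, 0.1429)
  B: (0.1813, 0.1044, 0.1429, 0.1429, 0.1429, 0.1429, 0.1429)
B

Both distributions are close to uniform, making this a harder comparison.

H(A) = 2.7597 bits
H(B) = 2.7923 bits

The distribution closer to uniform has higher entropy.
Answer: B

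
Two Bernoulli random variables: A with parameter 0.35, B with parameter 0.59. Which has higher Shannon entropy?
B

For binary distributions, entropy is maximized at p=0.5 and decreases as p moves toward 0 or 1.

H(A) = H(0.35) = 0.9341 bits
H(B) = H(0.59) = 0.9765 bits

Distribution B (p=0.59) is closer to uniform (p=0.5), so it has higher entropy.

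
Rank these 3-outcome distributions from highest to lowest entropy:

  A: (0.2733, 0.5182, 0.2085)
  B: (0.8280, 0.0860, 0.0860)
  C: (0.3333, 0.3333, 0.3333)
C > A > B

Key insight: Entropy is maximized by uniform distributions and minimized by concentrated distributions.

- Uniform distributions have maximum entropy log₂(3) = 1.5850 bits
- The more "peaked" or concentrated a distribution, the lower its entropy

Entropies:
  H(A) = 1.4746 bits
  H(B) = 0.8343 bits
  H(C) = 1.5850 bits

Ranking: C > A > B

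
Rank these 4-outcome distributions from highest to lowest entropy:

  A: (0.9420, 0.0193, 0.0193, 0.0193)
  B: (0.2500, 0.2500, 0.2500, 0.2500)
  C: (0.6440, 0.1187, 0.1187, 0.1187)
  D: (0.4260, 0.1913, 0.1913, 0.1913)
B > D > C > A

Key insight: Entropy is maximized by uniform distributions and minimized by concentrated distributions.

Entropies:
  H(A) = 0.4114 bits
  H(B) = 2.0000 bits
  H(C) = 1.5036 bits
  H(D) = 1.8939 bits

Ranking: B > D > C > A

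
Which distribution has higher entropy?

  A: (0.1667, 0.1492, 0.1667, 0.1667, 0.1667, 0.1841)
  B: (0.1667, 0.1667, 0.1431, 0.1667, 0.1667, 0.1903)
A

Both distributions are close to uniform, making this a harder comparison.

H(A) = 2.5823 bits
H(B) = 2.5801 bits

The distribution closer to uniform has higher entropy.
Answer: A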